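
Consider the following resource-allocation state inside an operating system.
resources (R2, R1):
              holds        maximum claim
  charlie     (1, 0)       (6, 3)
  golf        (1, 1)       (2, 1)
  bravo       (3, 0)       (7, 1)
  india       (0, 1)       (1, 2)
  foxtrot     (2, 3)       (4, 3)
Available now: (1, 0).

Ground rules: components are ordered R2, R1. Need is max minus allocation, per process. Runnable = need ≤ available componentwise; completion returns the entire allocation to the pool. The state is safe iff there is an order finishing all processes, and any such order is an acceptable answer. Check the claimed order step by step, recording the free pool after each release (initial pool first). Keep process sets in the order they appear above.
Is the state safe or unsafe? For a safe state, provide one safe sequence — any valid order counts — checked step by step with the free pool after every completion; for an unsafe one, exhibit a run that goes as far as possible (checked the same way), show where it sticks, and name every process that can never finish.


SAFE. One safe sequence: golf, india, foxtrot, bravo, charlie.
Key observation: at golf the run first touches a limit — (1, 0) against (1, 0), exact on a resource it actually requests.
Step-by-step check:
  pool = (1, 0)
  golf needs (1, 0) <= (1, 0) -> finishes; pool += (1, 1) = (2, 1)
  india needs (1, 1) <= (2, 1) -> finishes; pool += (0, 1) = (2, 2)
  foxtrot needs (2, 0) <= (2, 2) -> finishes; pool += (2, 3) = (4, 5)
  bravo needs (4, 1) <= (4, 5) -> finishes; pool += (3, 0) = (7, 5)
  charlie needs (5, 3) <= (7, 5) -> finishes; pool += (1, 0) = (8, 5)


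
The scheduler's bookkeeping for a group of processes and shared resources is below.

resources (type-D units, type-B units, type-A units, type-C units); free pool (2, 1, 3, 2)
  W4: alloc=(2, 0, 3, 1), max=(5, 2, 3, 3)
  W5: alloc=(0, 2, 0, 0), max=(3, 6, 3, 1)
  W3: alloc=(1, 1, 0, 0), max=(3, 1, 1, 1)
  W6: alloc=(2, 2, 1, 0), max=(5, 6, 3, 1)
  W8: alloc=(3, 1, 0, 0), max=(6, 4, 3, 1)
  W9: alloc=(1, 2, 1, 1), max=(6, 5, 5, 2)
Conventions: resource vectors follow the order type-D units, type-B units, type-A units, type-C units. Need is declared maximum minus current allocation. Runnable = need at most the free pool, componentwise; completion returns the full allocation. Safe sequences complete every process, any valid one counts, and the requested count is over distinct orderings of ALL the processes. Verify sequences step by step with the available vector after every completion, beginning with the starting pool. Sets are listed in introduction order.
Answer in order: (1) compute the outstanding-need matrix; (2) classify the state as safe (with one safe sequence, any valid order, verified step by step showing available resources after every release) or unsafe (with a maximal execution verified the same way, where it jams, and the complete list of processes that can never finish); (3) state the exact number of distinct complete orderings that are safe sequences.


(1) Outstanding need per process (order type-D units, type-B units, type-A units, type-C units):
  W4: (3, 2, 0, 2)
  W5: (3, 4, 3, 1)
  W3: (2, 0, 1, 1)
  W6: (3, 4, 2, 1)
  W8: (3, 3, 3, 1)
  W9: (5, 3, 4, 1)
(2) UNSAFE.
Key observation: no order helps: past W3, W4, the free pool tops out at (5, 2, 6, 3), below what each blocked process needs in type-B units.
The run W3, W4 cannot be extended any further. Step-by-step check:
  pool = (2, 1, 3, 2)
  run W3 (needs (2, 0, 1, 1), free (2, 1, 3, 2)); after release of (1, 1, 0, 0) the pool is (3, 2, 3, 2)
  run W4 (needs (3, 2, 0, 2), free (3, 2, 3, 2)); after release of (2, 0, 3, 1) the pool is (5, 2, 6, 3)
  blocked: W5 wants (3, 4, 3, 1), pool (5, 2, 6, 3) — not enough type-B units
  blocked: W6 wants (3, 4, 2, 1), pool (5, 2, 6, 3) — not enough type-B units
  blocked: W8 wants (3, 3, 3, 1), pool (5, 2, 6, 3) — not enough type-B units
  blocked: W9 wants (5, 3, 4, 1), pool (5, 2, 6, 3) — not enough type-B units
Permanently blocked: W5, W6, W8 and W9.
(3) Exactly 0 of the possible complete orderings are safe sequences.


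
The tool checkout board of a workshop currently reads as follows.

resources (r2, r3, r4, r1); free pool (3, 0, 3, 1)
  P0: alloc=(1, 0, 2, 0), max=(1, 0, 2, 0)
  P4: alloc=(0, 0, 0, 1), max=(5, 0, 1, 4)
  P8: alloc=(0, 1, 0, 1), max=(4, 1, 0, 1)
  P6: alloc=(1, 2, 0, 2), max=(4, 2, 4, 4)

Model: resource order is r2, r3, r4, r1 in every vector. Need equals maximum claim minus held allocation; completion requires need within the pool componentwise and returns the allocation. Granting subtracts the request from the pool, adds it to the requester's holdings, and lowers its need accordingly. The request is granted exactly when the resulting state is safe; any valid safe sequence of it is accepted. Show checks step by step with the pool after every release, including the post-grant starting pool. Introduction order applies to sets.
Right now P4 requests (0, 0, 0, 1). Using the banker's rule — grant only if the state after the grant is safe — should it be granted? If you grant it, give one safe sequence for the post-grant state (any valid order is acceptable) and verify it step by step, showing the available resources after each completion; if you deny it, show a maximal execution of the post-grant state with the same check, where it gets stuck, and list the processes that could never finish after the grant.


DENY — the pretend-granted state is unsafe.
Key observation: once P0, P8 finish, the pool peaks at (4, 1, 5, 1) — and every remaining process still needs more r1 than that.
On the post-grant state, P0, P8 is a maximal run — nothing extends it. Walking it through:
  pool = (3, 0, 3, 0)
  run P0 (needs (0, 0, 0, 0), free (3, 0, 3, 0)); after release of (1, 0, 2, 0) the pool is (4, 0, 5, 0)
  run P8 (needs (4, 0, 0, 0), free (4, 0, 5, 0)); after release of (0, 1, 0, 1) the pool is (4, 1, 5, 1)
  blocked: P4 wants (5, 0, 1, 2), pool (4, 1, 5, 1) — not enough r2 and r1
  blocked: P6 wants (3, 0, 4, 2), pool (4, 1, 5, 1) — not enough r1
Processes that could never finish after the grant: P4 and P6.


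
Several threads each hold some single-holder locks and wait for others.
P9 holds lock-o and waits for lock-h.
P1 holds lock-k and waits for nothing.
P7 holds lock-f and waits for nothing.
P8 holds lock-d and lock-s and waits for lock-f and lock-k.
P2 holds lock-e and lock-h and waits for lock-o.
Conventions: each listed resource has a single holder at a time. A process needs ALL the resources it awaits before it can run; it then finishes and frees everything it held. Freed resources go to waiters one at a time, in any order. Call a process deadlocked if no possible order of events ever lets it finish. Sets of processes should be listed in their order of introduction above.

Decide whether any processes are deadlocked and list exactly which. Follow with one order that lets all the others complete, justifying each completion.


The deadlocked set is P9 and P2.
Key observation: the cycle P9 -> P2 -> P9 can never break — each member waits on the next; no other process is dragged down with it.
A valid finishing order for the others: P1, P7, P8.
Step-by-step check:
  run P1 (it waits on nothing); releases lock-k
  run P7 (it waits on nothing); releases lock-f
  P8 waits on lock-f and lock-k — all released -> runs and releases lock-d and lock-s


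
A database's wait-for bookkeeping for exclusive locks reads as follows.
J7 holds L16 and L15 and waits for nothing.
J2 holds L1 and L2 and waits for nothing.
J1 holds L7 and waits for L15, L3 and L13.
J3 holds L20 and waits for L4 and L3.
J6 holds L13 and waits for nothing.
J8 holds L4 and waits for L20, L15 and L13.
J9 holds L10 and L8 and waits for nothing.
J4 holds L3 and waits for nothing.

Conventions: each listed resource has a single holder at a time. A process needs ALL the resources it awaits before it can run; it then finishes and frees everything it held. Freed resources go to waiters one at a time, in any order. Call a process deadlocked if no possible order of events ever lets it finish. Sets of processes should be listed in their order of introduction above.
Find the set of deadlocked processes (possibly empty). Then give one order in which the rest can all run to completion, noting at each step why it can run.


Deadlocked: J3 and J8.
Key observation: the loop J3 -> J8 -> J3 blocks itself forever; no other process is dragged down with it.
The rest can finish in the order J4, J6, J7, J1, J2, J9.
Verifying each step:
  J4: no waits; runs immediately, freeing L3
  J6: no waits; runs immediately, freeing L13
  J7: no waits; runs immediately, freeing L16 and L15
  J1 waits on L15, L3 and L13 — all released -> runs and releases L7
  J2: no waits; runs immediately, freeing L1 and L2
  J9: no waits; runs immediately, freeing L10 and L8


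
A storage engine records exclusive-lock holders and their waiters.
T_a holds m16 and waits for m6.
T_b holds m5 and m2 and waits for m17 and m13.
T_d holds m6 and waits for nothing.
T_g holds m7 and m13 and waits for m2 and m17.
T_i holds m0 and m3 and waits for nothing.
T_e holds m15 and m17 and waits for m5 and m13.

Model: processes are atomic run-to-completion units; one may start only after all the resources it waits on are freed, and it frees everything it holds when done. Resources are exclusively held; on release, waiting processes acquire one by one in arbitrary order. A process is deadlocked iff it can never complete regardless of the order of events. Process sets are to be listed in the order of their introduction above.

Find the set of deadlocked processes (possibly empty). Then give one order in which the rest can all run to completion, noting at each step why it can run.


Deadlocked set: T_b, T_g and T_e.
Key observation: along T_b -> T_g -> T_b, each member waits on what the next one holds — a deadlock; T_e is caught in further circular waits.
The rest can finish in the order T_i, T_d, T_a.
Check, step by step:
  run T_i (it waits on nothing); releases m0 and m3
  run T_d (it waits on nothing); releases m6
  T_a: everything it awaited (m6) is free; runs, freeing m16


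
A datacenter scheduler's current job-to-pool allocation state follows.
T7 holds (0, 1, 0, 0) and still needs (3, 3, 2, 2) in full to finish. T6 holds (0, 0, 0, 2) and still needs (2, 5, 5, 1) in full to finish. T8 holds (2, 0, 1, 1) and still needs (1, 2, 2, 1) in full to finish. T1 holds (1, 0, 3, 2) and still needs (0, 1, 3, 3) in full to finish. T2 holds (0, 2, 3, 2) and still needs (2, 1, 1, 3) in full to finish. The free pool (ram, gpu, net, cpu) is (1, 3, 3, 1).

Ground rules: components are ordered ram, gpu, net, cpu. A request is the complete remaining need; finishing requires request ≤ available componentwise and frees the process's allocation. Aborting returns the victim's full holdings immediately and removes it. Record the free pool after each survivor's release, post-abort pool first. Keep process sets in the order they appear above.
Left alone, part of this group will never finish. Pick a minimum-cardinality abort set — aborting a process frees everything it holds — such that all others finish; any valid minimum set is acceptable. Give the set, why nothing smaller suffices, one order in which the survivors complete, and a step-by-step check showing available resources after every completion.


Abort T6.
Key observation: T2 had no path to completion before; after the abort of T6 ((0, 0, 0, 2) returned), step 2 is where it fits.
Minimality: the empty abort set fails — the state is deadlocked as it stands.
Survivors finish in the order: T8, T2, T7, T1. Walking it through (pool after the aborts first):
  pool = (1, 3, 3, 3)
  T8 needs (1, 2, 2, 1) <= (1, 3, 3, 3) -> finishes; pool += (2, 0, 1, 1) = (3, 3, 4, 4)
  T2 needs (2, 1, 1, 3) <= (3, 3, 4, 4) -> finishes; pool += (0, 2, 3, 2) = (3, 5, 7, 6)
  T7 needs (3, 3, 2, 2) <= (3, 5, 7, 6) -> finishes; pool += (0, 1, 0, 0) = (3, 6, 7, 6)
  T1 needs (0, 1, 3, 3) <= (3, 6, 7, 6) -> finishes; pool += (1, 0, 3, 2) = (4, 6, 10, 8)


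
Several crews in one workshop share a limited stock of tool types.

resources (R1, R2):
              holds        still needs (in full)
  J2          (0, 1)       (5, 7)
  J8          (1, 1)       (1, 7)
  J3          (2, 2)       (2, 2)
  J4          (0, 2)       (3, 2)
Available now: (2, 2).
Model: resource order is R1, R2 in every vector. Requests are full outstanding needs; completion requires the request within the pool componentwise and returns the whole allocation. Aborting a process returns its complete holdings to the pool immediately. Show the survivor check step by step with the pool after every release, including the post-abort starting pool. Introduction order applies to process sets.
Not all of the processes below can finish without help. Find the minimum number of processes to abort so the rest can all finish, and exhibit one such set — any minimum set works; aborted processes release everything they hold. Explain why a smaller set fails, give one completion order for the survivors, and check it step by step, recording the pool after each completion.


The answer: abort J2.
Key observation: the deadlocked J8 becomes finishable only because J2 released (0, 1); it completes at step 3 below.
Why nothing smaller works: aborting no one leaves the state deadlocked as given.
One survivor order: J3, J4, J8. Verifying each step (post-abort pool first):
  pool = (2, 3)
  J3: need (2, 2) fits (2, 3); releases (2, 2), pool now (4, 5)
  J4: need (3, 2) fits (4, 5); releases (0, 2), pool now (4, 7)
  J8: need (1, 7) fits (4, 7); releases (1, 1), pool now (5, 8)


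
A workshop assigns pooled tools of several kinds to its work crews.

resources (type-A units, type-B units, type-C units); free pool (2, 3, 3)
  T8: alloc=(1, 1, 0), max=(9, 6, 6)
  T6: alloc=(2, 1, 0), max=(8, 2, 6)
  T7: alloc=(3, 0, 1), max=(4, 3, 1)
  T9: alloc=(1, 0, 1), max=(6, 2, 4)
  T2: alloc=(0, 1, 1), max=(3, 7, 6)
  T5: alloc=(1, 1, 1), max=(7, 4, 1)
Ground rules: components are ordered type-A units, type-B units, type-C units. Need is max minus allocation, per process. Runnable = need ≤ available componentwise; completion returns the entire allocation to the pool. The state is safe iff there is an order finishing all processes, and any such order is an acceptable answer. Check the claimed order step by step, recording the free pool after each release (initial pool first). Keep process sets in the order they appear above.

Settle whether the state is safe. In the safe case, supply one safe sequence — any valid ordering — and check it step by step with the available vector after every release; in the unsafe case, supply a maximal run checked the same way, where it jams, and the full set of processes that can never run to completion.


SAFE. One safe sequence: T7, T9, T5, T6, T8, T2.
Key observation: T7 marks the first exact bind of the order: its need (1, 3, 0) fits the free (2, 3, 3) with zero slack on a requested resource.
Verifying each step:
  pool = (2, 3, 3)
  T7 needs (1, 3, 0) <= (2, 3, 3) -> finishes; pool += (3, 0, 1) = (5, 3, 4)
  T9 needs (5, 2, 3) <= (5, 3, 4) -> finishes; pool += (1, 0, 1) = (6, 3, 5)
  T5 needs (6, 3, 0) <= (6, 3, 5) -> finishes; pool += (1, 1, 1) = (7, 4, 6)
  T6 needs (6, 1, 6) <= (7, 4, 6) -> finishes; pool += (2, 1, 0) = (9, 5, 6)
  T8 needs (8, 5, 6) <= (9, 5, 6) -> finishes; pool += (1, 1, 0) = (10, 6, 6)
  T2 needs (3, 6, 5) <= (10, 6, 6) -> finishes; pool += (0, 1, 1) = (10, 7, 7)


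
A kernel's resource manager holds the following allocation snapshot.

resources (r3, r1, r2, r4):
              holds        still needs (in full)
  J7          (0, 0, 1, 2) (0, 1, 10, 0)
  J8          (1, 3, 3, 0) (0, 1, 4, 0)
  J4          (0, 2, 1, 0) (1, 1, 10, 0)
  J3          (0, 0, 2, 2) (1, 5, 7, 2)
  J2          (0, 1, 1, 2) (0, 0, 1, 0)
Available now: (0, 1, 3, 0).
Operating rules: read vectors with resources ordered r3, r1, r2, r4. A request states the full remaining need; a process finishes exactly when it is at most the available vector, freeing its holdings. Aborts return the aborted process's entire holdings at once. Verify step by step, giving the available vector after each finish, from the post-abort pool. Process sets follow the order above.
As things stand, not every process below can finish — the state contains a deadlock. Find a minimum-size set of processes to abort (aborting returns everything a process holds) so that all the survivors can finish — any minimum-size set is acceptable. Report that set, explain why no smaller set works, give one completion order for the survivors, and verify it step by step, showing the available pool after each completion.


Abort J7.
Key observation: the returned (0, 0, 1, 2) from J7 is what brings J4 — unrunnable before, under any order — into play at step 4.
Why nothing smaller works: aborting no one leaves the state deadlocked as given.
One survivor order: J2, J8, J3, J4. Walking it through (post-abort pool first):
  pool = (0, 1, 4, 2)
  J2: need (0, 0, 1, 0) fits (0, 1, 4, 2); releases (0, 1, 1, 2), pool now (0, 2, 5, 4)
  J8: need (0, 1, 4, 0) fits (0, 2, 5, 4); releases (1, 3, 3, 0), pool now (1, 5, 8, 4)
  J3: need (1, 5, 7, 2) fits (1, 5, 8, 4); releases (0, 0, 2, 2), pool now (1, 5, 10, 6)
  J4: need (1, 1, 10, 0) fits (1, 5, 10, 6); releases (0, 2, 1, 0), pool now (1, 7, 11, 6)


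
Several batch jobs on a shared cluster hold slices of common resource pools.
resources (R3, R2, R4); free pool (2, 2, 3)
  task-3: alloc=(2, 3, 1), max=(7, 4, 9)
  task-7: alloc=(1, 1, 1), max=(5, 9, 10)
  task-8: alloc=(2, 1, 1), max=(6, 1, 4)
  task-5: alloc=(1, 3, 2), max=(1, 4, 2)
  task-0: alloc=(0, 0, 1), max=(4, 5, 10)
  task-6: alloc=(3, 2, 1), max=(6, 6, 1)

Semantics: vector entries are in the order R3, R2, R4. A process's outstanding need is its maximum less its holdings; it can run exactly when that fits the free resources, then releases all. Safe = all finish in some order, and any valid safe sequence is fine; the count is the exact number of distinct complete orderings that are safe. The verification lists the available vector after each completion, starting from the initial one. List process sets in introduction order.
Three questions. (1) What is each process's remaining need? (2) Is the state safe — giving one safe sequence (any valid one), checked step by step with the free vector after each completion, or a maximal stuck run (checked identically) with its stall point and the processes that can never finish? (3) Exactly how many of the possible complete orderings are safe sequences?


(1) Remaining need (order R3, R2, R4):
  task-3: (5, 1, 8)
  task-7: (4, 8, 9)
  task-8: (4, 0, 3)
  task-5: (0, 1, 0)
  task-0: (4, 5, 9)
  task-6: (3, 4, 0)
(2) UNSAFE — no complete ordering exists.
Key observation: the pool after task-5, task-6, task-8 is (8, 8, 7); every surviving request exceeds it in R4, so progress ends there.
The run task-5, task-6, task-8 cannot be extended any further. Walking it through:
  pool = (2, 2, 3)
  task-5 needs (0, 1, 0) <= (2, 2, 3) -> finishes; pool += (1, 3, 2) = (3, 5, 5)
  task-6 needs (3, 4, 0) <= (3, 5, 5) -> finishes; pool += (3, 2, 1) = (6, 7, 6)
  task-8 needs (4, 0, 3) <= (6, 7, 6) -> finishes; pool += (2, 1, 1) = (8, 8, 7)
  blocked: task-3 wants (5, 1, 8), pool (8, 8, 7) — not enough R4
  blocked: task-7 wants (4, 8, 9), pool (8, 8, 7) — not enough R4
  blocked: task-0 wants (4, 5, 9), pool (8, 8, 7) — not enough R4
Never able to finish: task-3, task-7 and task-0.
(3) Exactly 0 of the possible complete orderings are safe sequences.


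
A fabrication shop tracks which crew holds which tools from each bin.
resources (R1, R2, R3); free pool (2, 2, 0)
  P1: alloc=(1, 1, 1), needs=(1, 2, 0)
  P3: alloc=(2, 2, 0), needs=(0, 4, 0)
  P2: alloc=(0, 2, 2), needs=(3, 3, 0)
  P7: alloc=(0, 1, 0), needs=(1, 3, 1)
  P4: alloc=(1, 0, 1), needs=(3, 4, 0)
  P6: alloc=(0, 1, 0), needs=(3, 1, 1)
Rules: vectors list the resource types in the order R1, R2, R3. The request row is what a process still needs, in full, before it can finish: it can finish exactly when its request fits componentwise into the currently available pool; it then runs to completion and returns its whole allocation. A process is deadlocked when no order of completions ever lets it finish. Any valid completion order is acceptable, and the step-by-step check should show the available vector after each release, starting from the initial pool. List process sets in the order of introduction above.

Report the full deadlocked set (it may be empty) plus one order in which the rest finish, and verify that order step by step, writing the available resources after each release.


The deadlocked set is empty.
Key observation: P1 fits the free pool immediately, and its release cascades until everyone finishes.
The rest can finish in the order P1, P7, P2, P6, P4, P3. Check, step by step:
  pool = (2, 2, 0)
  P1: need (1, 2, 0) fits (2, 2, 0); releases (1, 1, 1), pool now (3, 3, 1)
  P7: need (1, 3, 1) fits (3, 3, 1); releases (0, 1, 0), pool now (3, 4, 1)
  P2: need (3, 3, 0) fits (3, 4, 1); releases (0, 2, 2), pool now (3, 6, 3)
  P6: need (3, 1, 1) fits (3, 6, 3); releases (0, 1, 0), pool now (3, 7, 3)
  P4: need (3, 4, 0) fits (3, 7, 3); releases (1, 0, 1), pool now (4, 7, 4)
  P3: need (0, 4, 0) fits (4, 7, 4); releases (2, 2, 0), pool now (6, 9, 4)


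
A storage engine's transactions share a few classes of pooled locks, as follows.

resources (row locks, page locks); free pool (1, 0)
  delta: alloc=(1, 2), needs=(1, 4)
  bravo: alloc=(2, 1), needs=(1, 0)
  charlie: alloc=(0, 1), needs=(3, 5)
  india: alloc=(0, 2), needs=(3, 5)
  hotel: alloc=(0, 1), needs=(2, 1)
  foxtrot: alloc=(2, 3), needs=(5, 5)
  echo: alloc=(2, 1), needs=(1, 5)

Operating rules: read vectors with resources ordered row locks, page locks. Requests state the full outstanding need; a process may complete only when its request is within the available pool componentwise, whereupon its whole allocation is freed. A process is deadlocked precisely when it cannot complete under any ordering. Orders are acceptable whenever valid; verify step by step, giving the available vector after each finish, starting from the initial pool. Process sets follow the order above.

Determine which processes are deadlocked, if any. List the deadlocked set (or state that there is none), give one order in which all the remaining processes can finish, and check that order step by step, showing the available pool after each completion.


The deadlocked set is delta, charlie, india, foxtrot and echo.
Key observation: after bravo, hotel complete, (3, 2) is the best the pool ever gets, yet each leftover process wants more page locks.
One completion order for the rest: bravo, hotel. Step-by-step check:
  pool = (1, 0)
  bravo needs (1, 0) <= (1, 0) -> finishes; pool += (2, 1) = (3, 1)
  hotel needs (2, 1) <= (3, 1) -> finishes; pool += (0, 1) = (3, 2)
The stuck group stays short no matter what:
  delta cannot run: need (1, 4) vs free (3, 2) (insufficient page locks)
  charlie cannot run: need (3, 5) vs free (3, 2) (insufficient page locks)
  india cannot run: need (3, 5) vs free (3, 2) (insufficient page locks)
  foxtrot cannot run: need (5, 5) vs free (3, 2) (insufficient row locks and page locks)
  echo cannot run: need (1, 5) vs free (3, 2) (insufficient page locks)


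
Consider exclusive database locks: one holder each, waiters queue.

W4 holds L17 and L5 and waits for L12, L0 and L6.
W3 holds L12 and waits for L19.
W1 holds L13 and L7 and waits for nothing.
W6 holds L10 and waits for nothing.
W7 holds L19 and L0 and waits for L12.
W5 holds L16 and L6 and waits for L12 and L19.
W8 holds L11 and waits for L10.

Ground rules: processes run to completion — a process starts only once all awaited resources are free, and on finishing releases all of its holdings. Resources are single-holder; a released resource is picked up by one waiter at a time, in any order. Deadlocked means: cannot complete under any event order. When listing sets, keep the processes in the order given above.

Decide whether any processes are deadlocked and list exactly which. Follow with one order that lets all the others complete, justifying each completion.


The deadlocked set is W4, W3, W7 and W5.
Key observation: the loop W3 -> W7 -> W3 blocks itself forever; W4 and W5 wait into the deadlock from upstream.
The rest can finish in the order W1, W6, W8.
Check, step by step:
  W1 waits on nothing -> runs at once and releases L13 and L7
  W6 waits on nothing -> runs at once and releases L10
  run W8 (all its waits — L10 — are resolved); releases L11


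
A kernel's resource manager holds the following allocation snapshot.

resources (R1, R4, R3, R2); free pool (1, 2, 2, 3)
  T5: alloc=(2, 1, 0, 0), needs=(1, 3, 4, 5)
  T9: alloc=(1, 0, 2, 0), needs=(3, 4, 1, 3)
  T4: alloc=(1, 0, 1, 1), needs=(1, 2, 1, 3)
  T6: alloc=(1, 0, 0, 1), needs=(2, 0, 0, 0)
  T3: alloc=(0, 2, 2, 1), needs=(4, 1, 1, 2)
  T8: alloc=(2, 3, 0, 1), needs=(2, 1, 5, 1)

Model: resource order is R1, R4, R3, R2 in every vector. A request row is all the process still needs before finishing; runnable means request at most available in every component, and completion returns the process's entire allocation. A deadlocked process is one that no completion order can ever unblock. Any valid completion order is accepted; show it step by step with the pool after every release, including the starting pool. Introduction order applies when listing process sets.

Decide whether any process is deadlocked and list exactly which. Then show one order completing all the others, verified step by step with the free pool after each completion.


The deadlocked set is T5, T9, T3 and T8.
Key observation: after T4, T6 the pool peaks at (3, 2, 3, 5), and each blocked process is short somewhere: T5 on R4, R3; T9 on R4; T3 on R1; T8 on R3.
A valid finishing order for the others: T4, T6. Walking it through:
  pool = (1, 2, 2, 3)
  run T4 (needs (1, 2, 1, 3), free (1, 2, 2, 3)); after release of (1, 0, 1, 1) the pool is (2, 2, 3, 4)
  run T6 (needs (2, 0, 0, 0), free (2, 2, 3, 4)); after release of (1, 0, 0, 1) the pool is (3, 2, 3, 5)
None of the blocked processes ever fits:
  blocked: T5 wants (1, 3, 4, 5), pool (3, 2, 3, 5) — not enough R4 and R3
  blocked: T9 wants (3, 4, 1, 3), pool (3, 2, 3, 5) — not enough R4
  blocked: T3 wants (4, 1, 1, 2), pool (3, 2, 3, 5) — not enough R1
  blocked: T8 wants (2, 1, 5, 1), pool (3, 2, 3, 5) — not enough R3


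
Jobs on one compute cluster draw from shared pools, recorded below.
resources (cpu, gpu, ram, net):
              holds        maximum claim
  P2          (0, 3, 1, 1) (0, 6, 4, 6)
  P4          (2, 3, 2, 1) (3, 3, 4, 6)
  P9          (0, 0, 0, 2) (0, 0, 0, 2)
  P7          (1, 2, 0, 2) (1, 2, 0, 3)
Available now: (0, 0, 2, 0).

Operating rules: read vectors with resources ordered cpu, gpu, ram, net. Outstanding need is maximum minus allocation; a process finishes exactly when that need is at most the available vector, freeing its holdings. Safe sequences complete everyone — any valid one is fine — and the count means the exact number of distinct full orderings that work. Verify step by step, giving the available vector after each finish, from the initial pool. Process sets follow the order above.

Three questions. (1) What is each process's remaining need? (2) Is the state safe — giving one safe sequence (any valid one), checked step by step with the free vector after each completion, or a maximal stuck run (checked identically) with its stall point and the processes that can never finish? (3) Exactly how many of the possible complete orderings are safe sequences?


(1) Outstanding need per process (order cpu, gpu, ram, net):
  P2: (0, 3, 3, 5)
  P4: (1, 0, 2, 5)
  P9: (0, 0, 0, 0)
  P7: (0, 0, 0, 1)
(2) UNSAFE.
Key observation: the pool after P9, P7 is (1, 2, 2, 4); every surviving request exceeds it in net, so progress ends there.
A maximal execution: P9, P7 — then nothing else fits. Step-by-step check:
  pool = (0, 0, 2, 0)
  P9: need (0, 0, 0, 0) fits (0, 0, 2, 0); releases (0, 0, 0, 2), pool now (0, 0, 2, 2)
  P7: need (0, 0, 0, 1) fits (0, 0, 2, 2); releases (1, 2, 0, 2), pool now (1, 2, 2, 4)
  P2 cannot run: need (0, 3, 3, 5) vs free (1, 2, 2, 4) (insufficient gpu, ram and net)
  P4 cannot run: need (1, 0, 2, 5) vs free (1, 2, 2, 4) (insufficient net)
Permanently blocked: P2 and P4.
(3) Exactly 0 of the possible complete orderings are safe sequences.


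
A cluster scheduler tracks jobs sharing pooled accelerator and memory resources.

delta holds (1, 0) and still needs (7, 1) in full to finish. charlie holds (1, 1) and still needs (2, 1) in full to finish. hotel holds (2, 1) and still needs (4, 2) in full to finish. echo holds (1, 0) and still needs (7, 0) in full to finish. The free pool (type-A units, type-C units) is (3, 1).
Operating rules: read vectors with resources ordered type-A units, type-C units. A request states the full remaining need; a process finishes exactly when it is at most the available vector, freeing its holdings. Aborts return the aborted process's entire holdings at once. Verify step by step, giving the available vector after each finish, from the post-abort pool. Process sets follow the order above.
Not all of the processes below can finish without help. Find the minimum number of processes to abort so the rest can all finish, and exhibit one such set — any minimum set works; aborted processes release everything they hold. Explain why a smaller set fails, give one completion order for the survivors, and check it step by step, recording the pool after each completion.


Minimum abort set: delta.
Key observation: echo was stuck for good until delta gave back (1, 0); in the order shown it finishes at step 3.
Minimality: the empty abort set fails — the state is deadlocked as it stands.
One survivor order: charlie, hotel, echo. Step-by-step check (post-abort pool first):
  pool = (4, 1)
  charlie: need (2, 1) fits (4, 1); releases (1, 1), pool now (5, 2)
  hotel: need (4, 2) fits (5, 2); releases (2, 1), pool now (7, 3)
  echo: need (7, 0) fits (7, 3); releases (1, 0), pool now (8, 3)


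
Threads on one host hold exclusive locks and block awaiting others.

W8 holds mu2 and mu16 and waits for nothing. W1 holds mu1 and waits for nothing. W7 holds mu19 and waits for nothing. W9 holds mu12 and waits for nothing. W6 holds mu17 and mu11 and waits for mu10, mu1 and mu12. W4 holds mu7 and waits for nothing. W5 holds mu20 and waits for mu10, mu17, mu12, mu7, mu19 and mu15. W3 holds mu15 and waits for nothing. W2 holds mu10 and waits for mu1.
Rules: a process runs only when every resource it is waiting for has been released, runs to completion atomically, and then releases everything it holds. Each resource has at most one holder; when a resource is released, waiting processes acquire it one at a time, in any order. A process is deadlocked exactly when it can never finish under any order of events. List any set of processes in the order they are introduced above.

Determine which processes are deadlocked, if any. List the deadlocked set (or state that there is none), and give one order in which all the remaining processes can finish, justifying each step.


The deadlocked set is empty.
Key observation: the waits form no ring: some process can always run, and its releases unblock the others one by one.
One completion order for the rest: W7, W4, W3, W9, W1, W8, W2, W6, W5.
Walking it through:
  W7: no waits; runs immediately, freeing mu19
  W4: no waits; runs immediately, freeing mu7
  W3: no waits; runs immediately, freeing mu15
  W9: no waits; runs immediately, freeing mu12
  W1: no waits; runs immediately, freeing mu1
  W8: no waits; runs immediately, freeing mu2 and mu16
  W2 waits on mu1 — all released -> runs and releases mu10
  W6 waits on mu10, mu1 and mu12 — all released -> runs and releases mu17 and mu11
  W5 waits on mu10, mu17, mu12, mu7, mu19 and mu15 — all released -> runs and releases mu20


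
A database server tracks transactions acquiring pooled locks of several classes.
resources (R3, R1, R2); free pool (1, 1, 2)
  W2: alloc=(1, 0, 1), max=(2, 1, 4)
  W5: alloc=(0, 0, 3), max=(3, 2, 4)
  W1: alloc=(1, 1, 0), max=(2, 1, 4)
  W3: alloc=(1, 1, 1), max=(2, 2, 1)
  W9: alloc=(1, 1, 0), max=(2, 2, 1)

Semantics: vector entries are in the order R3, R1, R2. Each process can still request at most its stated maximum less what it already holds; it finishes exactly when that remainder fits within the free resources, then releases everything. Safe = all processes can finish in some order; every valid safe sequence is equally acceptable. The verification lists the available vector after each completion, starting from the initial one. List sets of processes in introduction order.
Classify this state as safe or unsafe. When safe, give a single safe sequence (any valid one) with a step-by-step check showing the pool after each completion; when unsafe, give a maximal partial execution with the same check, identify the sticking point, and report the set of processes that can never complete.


The state is SAFE; one workable sequence: W3, W2, W5, W1, W9.
Key observation: the order's first zero-slack moment is W3 ((1, 1, 0) needed, (1, 1, 2) free — a requested resource with nothing to spare).
Step-by-step check:
  pool = (1, 1, 2)
  run W3 (needs (1, 1, 0), free (1, 1, 2)); after release of (1, 1, 1) the pool is (2, 2, 3)
  run W2 (needs (1, 1, 3), free (2, 2, 3)); after release of (1, 0, 1) the pool is (3, 2, 4)
  run W5 (needs (3, 2, 1), free (3, 2, 4)); after release of (0, 0, 3) the pool is (3, 2, 7)
  run W1 (needs (1, 0, 4), free (3, 2, 7)); after release of (1, 1, 0) the pool is (4, 3, 7)
  run W9 (needs (1, 1, 1), free (4, 3, 7)); after release of (1, 1, 0) the pool is (5, 4, 7)


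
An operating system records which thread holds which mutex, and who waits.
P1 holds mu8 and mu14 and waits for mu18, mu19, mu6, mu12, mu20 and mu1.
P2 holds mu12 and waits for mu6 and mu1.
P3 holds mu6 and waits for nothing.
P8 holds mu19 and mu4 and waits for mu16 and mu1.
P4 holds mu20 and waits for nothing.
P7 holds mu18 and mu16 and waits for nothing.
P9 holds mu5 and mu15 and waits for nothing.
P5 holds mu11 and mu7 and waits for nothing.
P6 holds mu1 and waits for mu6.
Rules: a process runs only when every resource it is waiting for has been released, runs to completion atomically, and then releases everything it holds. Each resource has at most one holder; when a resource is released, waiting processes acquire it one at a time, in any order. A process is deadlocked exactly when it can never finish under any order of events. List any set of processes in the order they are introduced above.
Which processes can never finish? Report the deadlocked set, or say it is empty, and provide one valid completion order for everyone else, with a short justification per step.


No process is deadlocked.
Key observation: the waits form no ring: some process can always run, and its releases unblock the others one by one.
A valid finishing order for the others: P5, P3, P6, P4, P7, P8, P2, P1, P9.
Walking it through:
  P5: no waits; runs immediately, freeing mu11 and mu7
  P3: no waits; runs immediately, freeing mu6
  P6: everything it awaited (mu6) is free; runs, freeing mu1
  P4: no waits; runs immediately, freeing mu20
  P7: no waits; runs immediately, freeing mu18 and mu16
  P8: everything it awaited (mu16 and mu1) is free; runs, freeing mu19 and mu4
  P2: everything it awaited (mu6 and mu1) is free; runs, freeing mu12
  P1: everything it awaited (mu18, mu19, mu6, mu12, mu20 and mu1) is free; runs, freeing mu8 and mu14
  P9: no waits; runs immediately, freeing mu5 and mu15


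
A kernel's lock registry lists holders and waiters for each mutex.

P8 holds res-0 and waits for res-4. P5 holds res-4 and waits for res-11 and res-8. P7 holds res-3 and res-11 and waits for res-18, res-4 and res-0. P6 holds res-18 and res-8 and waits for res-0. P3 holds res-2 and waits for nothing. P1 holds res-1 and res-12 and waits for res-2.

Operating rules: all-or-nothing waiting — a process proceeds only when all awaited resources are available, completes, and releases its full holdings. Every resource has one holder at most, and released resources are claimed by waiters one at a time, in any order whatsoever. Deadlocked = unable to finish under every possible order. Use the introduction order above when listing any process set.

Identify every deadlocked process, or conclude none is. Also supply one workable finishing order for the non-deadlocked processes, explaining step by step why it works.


Deadlocked: P8, P5, P7 and P6.
Key observation: the waits loop around P8 -> P5 -> P7 -> P8 with no way out; P6 is caught in further circular waits.
A valid finishing order for the others: P3, P1.
Step-by-step check:
  P3 waits on nothing -> runs at once and releases res-2
  P1 waits on res-2 — all released -> runs and releases res-1 and res-12


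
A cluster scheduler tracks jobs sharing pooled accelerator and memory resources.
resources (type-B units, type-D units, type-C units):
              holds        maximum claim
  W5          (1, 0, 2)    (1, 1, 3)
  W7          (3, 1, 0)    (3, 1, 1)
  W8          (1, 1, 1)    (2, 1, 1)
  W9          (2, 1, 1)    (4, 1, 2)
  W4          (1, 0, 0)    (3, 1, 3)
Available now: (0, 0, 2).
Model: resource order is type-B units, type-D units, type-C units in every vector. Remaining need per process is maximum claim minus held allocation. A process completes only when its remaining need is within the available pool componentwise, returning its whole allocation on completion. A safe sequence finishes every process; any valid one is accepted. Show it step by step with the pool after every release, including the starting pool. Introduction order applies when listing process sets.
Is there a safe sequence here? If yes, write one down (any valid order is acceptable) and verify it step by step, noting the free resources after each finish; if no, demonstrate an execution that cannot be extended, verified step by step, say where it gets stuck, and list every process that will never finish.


SAFE — a valid safe sequence is W7, W5, W9, W8, W4.
Key observation: W5 is the earliest step where a requested resource binds exactly: need (0, 1, 1), pool (3, 1, 2) at its turn.
Verifying each step:
  pool = (0, 0, 2)
  run W7 (needs (0, 0, 1), free (0, 0, 2)); after release of (3, 1, 0) the pool is (3, 1, 2)
  run W5 (needs (0, 1, 1), free (3, 1, 2)); after release of (1, 0, 2) the pool is (4, 1, 4)
  run W9 (needs (2, 0, 1), free (4, 1, 4)); after release of (2, 1, 1) the pool is (6, 2, 5)
  run W8 (needs (1, 0, 0), free (6, 2, 5)); after release of (1, 1, 1) the pool is (7, 3, 6)
  run W4 (needs (2, 1, 3), free (7, 3, 6)); after release of (1, 0, 0) the pool is (8, 3, 6)


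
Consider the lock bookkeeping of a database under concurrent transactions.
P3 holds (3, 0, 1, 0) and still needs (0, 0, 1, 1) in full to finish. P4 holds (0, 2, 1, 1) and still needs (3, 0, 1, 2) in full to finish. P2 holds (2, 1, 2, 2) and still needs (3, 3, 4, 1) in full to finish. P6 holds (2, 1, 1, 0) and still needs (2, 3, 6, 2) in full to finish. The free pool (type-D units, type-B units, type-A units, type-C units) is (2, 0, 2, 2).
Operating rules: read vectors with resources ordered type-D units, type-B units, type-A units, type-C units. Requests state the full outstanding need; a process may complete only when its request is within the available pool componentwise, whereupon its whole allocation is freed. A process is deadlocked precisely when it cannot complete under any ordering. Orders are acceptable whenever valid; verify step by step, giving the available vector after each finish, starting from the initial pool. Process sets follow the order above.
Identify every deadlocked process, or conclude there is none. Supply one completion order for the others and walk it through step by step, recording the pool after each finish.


Deadlocked: P2 and P6.
Key observation: the pool after P3, P4 is (5, 2, 4, 3); every surviving request exceeds it in type-B units, so progress ends there.
One completion order for the rest: P3, P4. Check, step by step:
  pool = (2, 0, 2, 2)
  run P3 (needs (0, 0, 1, 1), free (2, 0, 2, 2)); after release of (3, 0, 1, 0) the pool is (5, 0, 3, 2)
  run P4 (needs (3, 0, 1, 2), free (5, 0, 3, 2)); after release of (0, 2, 1, 1) the pool is (5, 2, 4, 3)
The blocked processes can never fit:
  P2 still needs (3, 3, 4, 1) but only (5, 2, 4, 3) is free — short on type-B units
  P6 still needs (2, 3, 6, 2) but only (5, 2, 4, 3) is free — short on type-B units and type-A units
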